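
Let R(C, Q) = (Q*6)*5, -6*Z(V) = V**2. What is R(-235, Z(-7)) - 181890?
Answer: -182135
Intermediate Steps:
Z(V) = -V**2/6
R(C, Q) = 30*Q (R(C, Q) = (6*Q)*5 = 30*Q)
R(-235, Z(-7)) - 181890 = 30*(-1/6*(-7)**2) - 181890 = 30*(-1/6*49) - 181890 = 30*(-49/6) - 181890 = -245 - 181890 = -182135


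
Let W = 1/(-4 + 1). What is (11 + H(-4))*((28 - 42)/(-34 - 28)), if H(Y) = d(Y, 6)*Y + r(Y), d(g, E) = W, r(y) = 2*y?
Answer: 91/93 ≈ 0.97849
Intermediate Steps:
W = -⅓ (W = 1/(-3) = -⅓ ≈ -0.33333)
d(g, E) = -⅓
H(Y) = 5*Y/3 (H(Y) = -Y/3 + 2*Y = 5*Y/3)
(11 + H(-4))*((28 - 42)/(-34 - 28)) = (11 + (5/3)*(-4))*((28 - 42)/(-34 - 28)) = (11 - 20/3)*(-14/(-62)) = 13*(-14*(-1/62))/3 = (13/3)*(7/31) = 91/93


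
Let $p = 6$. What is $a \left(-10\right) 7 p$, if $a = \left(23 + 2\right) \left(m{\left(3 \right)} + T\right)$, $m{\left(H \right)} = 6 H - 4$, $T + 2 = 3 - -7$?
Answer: $-231000$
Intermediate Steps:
$T = 8$ ($T = -2 + \left(3 - -7\right) = -2 + \left(3 + 7\right) = -2 + 10 = 8$)
$m{\left(H \right)} = -4 + 6 H$
$a = 550$ ($a = \left(23 + 2\right) \left(\left(-4 + 6 \cdot 3\right) + 8\right) = 25 \left(\left(-4 + 18\right) + 8\right) = 25 \left(14 + 8\right) = 25 \cdot 22 = 550$)
$a \left(-10\right) 7 p = 550 \left(-10\right) 7 \cdot 6 = \left(-5500\right) 42 = -231000$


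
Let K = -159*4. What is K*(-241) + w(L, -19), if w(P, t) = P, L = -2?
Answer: 153274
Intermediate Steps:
K = -636
K*(-241) + w(L, -19) = -636*(-241) - 2 = 153276 - 2 = 153274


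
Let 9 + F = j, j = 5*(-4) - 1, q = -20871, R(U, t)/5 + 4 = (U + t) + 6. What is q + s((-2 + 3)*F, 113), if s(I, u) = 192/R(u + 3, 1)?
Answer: -12418053/595 ≈ -20871.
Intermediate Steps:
R(U, t) = 10 + 5*U + 5*t (R(U, t) = -20 + 5*((U + t) + 6) = -20 + 5*(6 + U + t) = -20 + (30 + 5*U + 5*t) = 10 + 5*U + 5*t)
j = -21 (j = -20 - 1 = -21)
F = -30 (F = -9 - 21 = -30)
s(I, u) = 192/(30 + 5*u) (s(I, u) = 192/(10 + 5*(u + 3) + 5*1) = 192/(10 + 5*(3 + u) + 5) = 192/(10 + (15 + 5*u) + 5) = 192/(30 + 5*u))
q + s((-2 + 3)*F, 113) = -20871 + 192/(5*(6 + 113)) = -20871 + (192/5)/119 = -20871 + (192/5)*(1/119) = -20871 + 192/595 = -12418053/595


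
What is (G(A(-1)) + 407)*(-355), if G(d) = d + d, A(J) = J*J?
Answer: -145195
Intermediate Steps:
A(J) = J²
G(d) = 2*d
(G(A(-1)) + 407)*(-355) = (2*(-1)² + 407)*(-355) = (2*1 + 407)*(-355) = (2 + 407)*(-355) = 409*(-355) = -145195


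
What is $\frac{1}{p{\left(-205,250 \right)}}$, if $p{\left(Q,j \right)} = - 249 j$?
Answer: $- \frac{1}{62250} \approx -1.6064 \cdot 10^{-5}$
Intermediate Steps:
$\frac{1}{p{\left(-205,250 \right)}} = \frac{1}{\left(-249\right) 250} = \frac{1}{-62250} = - \frac{1}{62250}$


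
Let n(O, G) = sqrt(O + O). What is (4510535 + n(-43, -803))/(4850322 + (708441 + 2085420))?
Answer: 4510535/7644183 + I*sqrt(86)/7644183 ≈ 0.59006 + 1.2132e-6*I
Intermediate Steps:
n(O, G) = sqrt(2)*sqrt(O) (n(O, G) = sqrt(2*O) = sqrt(2)*sqrt(O))
(4510535 + n(-43, -803))/(4850322 + (708441 + 2085420)) = (4510535 + sqrt(2)*sqrt(-43))/(4850322 + (708441 + 2085420)) = (4510535 + sqrt(2)*(I*sqrt(43)))/(4850322 + 2793861) = (4510535 + I*sqrt(86))/7644183 = (4510535 + I*sqrt(86))*(1/7644183) = 4510535/7644183 + I*sqrt(86)/7644183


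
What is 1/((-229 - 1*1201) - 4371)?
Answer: -1/5801 ≈ -0.00017238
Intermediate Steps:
1/((-229 - 1*1201) - 4371) = 1/((-229 - 1201) - 4371) = 1/(-1430 - 4371) = 1/(-5801) = -1/5801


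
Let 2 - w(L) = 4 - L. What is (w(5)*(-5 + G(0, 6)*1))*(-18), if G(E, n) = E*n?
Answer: 270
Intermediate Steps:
w(L) = -2 + L (w(L) = 2 - (4 - L) = 2 + (-4 + L) = -2 + L)
(w(5)*(-5 + G(0, 6)*1))*(-18) = ((-2 + 5)*(-5 + (0*6)*1))*(-18) = (3*(-5 + 0*1))*(-18) = (3*(-5 + 0))*(-18) = (3*(-5))*(-18) = -15*(-18) = 270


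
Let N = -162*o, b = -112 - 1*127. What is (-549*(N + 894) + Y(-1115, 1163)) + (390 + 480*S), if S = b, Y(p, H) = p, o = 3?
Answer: -339437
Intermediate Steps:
b = -239 (b = -112 - 127 = -239)
S = -239
N = -486 (N = -162*3 = -486)
(-549*(N + 894) + Y(-1115, 1163)) + (390 + 480*S) = (-549*(-486 + 894) - 1115) + (390 + 480*(-239)) = (-549*408 - 1115) + (390 - 114720) = (-223992 - 1115) - 114330 = -225107 - 114330 = -339437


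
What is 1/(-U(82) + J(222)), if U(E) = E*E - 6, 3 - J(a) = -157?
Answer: -1/6558 ≈ -0.00015249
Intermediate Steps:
J(a) = 160 (J(a) = 3 - 1*(-157) = 3 + 157 = 160)
U(E) = -6 + E² (U(E) = E² - 6 = -6 + E²)
1/(-U(82) + J(222)) = 1/(-(-6 + 82²) + 160) = 1/(-(-6 + 6724) + 160) = 1/(-1*6718 + 160) = 1/(-6718 + 160) = 1/(-6558) = -1/6558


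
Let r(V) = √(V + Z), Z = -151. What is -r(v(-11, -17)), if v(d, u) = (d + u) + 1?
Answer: -I*√178 ≈ -13.342*I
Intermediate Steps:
v(d, u) = 1 + d + u
r(V) = √(-151 + V) (r(V) = √(V - 151) = √(-151 + V))
-r(v(-11, -17)) = -√(-151 + (1 - 11 - 17)) = -√(-151 - 27) = -√(-178) = -I*√178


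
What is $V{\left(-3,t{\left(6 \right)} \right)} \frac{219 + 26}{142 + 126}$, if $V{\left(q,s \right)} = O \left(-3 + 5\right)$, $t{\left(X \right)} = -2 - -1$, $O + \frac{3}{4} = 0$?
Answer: $- \frac{735}{536} \approx -1.3713$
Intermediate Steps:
$O = - \frac{3}{4}$ ($O = - \frac{3}{4} + 0 = - \frac{3}{4} \approx -0.75$)
$t{\left(X \right)} = -1$ ($t{\left(X \right)} = -2 + 1 = -1$)
$V{\left(q,s \right)} = - \frac{3}{2}$ ($V{\left(q,s \right)} = - \frac{3 \left(-3 + 5\right)}{4} = \left(- \frac{3}{4}\right) 2 = - \frac{3}{2}$)
$V{\left(-3,t{\left(6 \right)} \right)} \frac{219 + 26}{142 + 126} = - \frac{3 \frac{219 + 26}{142 + 126}}{2} = - \frac{3 \cdot \frac{245}{268}}{2} = - \frac{3 \cdot 245 \cdot \frac{1}{268}}{2} = \left(- \frac{3}{2}\right) \frac{245}{268} = - \frac{735}{536}$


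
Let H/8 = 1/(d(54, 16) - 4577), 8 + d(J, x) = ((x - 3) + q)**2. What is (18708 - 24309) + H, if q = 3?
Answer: -24246737/4329 ≈ -5601.0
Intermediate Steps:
d(J, x) = -8 + x**2 (d(J, x) = -8 + ((x - 3) + 3)**2 = -8 + ((-3 + x) + 3)**2 = -8 + x**2)
H = -8/4329 (H = 8/((-8 + 16**2) - 4577) = 8/((-8 + 256) - 4577) = 8/(248 - 4577) = 8/(-4329) = 8*(-1/4329) = -8/4329 ≈ -0.0018480)
(18708 - 24309) + H = (18708 - 24309) - 8/4329 = -5601 - 8/4329 = -24246737/4329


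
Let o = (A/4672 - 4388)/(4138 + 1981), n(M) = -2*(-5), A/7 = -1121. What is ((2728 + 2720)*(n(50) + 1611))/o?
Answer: -252466291705344/20508583 ≈ -1.2310e+7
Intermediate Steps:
A = -7847 (A = 7*(-1121) = -7847)
n(M) = 10
o = -20508583/28587968 (o = (-7847/4672 - 4388)/(4138 + 1981) = (-7847*1/4672 - 4388)/6119 = (-7847/4672 - 4388)*(1/6119) = -20508583/4672*1/6119 = -20508583/28587968 ≈ -0.71739)
((2728 + 2720)*(n(50) + 1611))/o = ((2728 + 2720)*(10 + 1611))/(-20508583/28587968) = (5448*1621)*(-28587968/20508583) = 8831208*(-28587968/20508583) = -252466291705344/20508583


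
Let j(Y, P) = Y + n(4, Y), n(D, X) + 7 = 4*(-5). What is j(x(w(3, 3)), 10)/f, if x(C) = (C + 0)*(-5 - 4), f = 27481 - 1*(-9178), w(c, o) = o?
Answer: -54/36659 ≈ -0.0014730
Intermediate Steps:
n(D, X) = -27 (n(D, X) = -7 + 4*(-5) = -7 - 20 = -27)
f = 36659 (f = 27481 + 9178 = 36659)
x(C) = -9*C (x(C) = C*(-9) = -9*C)
j(Y, P) = -27 + Y (j(Y, P) = Y - 27 = -27 + Y)
j(x(w(3, 3)), 10)/f = (-27 - 9*3)/36659 = (-27 - 27)*(1/36659) = -54*1/36659 = -54/36659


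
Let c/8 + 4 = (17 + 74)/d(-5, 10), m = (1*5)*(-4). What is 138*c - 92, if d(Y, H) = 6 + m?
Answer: -11684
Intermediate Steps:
m = -20 (m = 5*(-4) = -20)
d(Y, H) = -14 (d(Y, H) = 6 - 20 = -14)
c = -84 (c = -32 + 8*((17 + 74)/(-14)) = -32 + 8*(91*(-1/14)) = -32 + 8*(-13/2) = -32 - 52 = -84)
138*c - 92 = 138*(-84) - 92 = -11592 - 92 = -11684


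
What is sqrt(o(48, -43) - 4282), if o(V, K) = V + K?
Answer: I*sqrt(4277) ≈ 65.399*I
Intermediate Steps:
o(V, K) = K + V
sqrt(o(48, -43) - 4282) = sqrt((-43 + 48) - 4282) = sqrt(5 - 4282) = sqrt(-4277) = I*sqrt(4277)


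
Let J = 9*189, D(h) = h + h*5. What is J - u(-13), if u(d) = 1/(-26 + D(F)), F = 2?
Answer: 23815/14 ≈ 1701.1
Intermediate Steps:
D(h) = 6*h (D(h) = h + 5*h = 6*h)
u(d) = -1/14 (u(d) = 1/(-26 + 6*2) = 1/(-26 + 12) = 1/(-14) = -1/14)
J = 1701
J - u(-13) = 1701 - 1*(-1/14) = 1701 + 1/14 = 23815/14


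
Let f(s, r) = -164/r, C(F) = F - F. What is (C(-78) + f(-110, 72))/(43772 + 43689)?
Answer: -41/1574298 ≈ -2.6043e-5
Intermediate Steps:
C(F) = 0
(C(-78) + f(-110, 72))/(43772 + 43689) = (0 - 164/72)/(43772 + 43689) = (0 - 164*1/72)/87461 = (0 - 41/18)*(1/87461) = -41/18*1/87461 = -41/1574298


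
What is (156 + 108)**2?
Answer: 69696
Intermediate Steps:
(156 + 108)**2 = 264**2 = 69696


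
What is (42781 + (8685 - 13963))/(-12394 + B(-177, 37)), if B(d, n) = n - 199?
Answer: -37503/12556 ≈ -2.9869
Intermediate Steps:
B(d, n) = -199 + n
(42781 + (8685 - 13963))/(-12394 + B(-177, 37)) = (42781 + (8685 - 13963))/(-12394 + (-199 + 37)) = (42781 - 5278)/(-12394 - 162) = 37503/(-12556) = 37503*(-1/12556) = -37503/12556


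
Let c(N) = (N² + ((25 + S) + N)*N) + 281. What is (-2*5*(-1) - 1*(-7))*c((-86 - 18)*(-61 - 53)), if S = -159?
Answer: 4752197833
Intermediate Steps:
c(N) = 281 + N² + N*(-134 + N) (c(N) = (N² + ((25 - 159) + N)*N) + 281 = (N² + (-134 + N)*N) + 281 = (N² + N*(-134 + N)) + 281 = 281 + N² + N*(-134 + N))
(-2*5*(-1) - 1*(-7))*c((-86 - 18)*(-61 - 53)) = (-2*5*(-1) - 1*(-7))*(281 - 134*(-86 - 18)*(-61 - 53) + 2*((-86 - 18)*(-61 - 53))²) = (-10*(-1) + 7)*(281 - (-13936)*(-114) + 2*(-104*(-114))²) = (10 + 7)*(281 - 134*11856 + 2*11856²) = 17*(281 - 1588704 + 2*140564736) = 17*(281 - 1588704 + 281129472) = 17*279541049 = 4752197833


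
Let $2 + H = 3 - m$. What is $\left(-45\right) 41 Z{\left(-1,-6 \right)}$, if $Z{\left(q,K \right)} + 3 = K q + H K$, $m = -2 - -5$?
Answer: $-27675$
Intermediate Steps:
$m = 3$ ($m = -2 + 5 = 3$)
$H = -2$ ($H = -2 + \left(3 - 3\right) = -2 + 0 = -2$)
$Z{\left(q,K \right)} = -3 - 2 K + K q$ ($Z{\left(q,K \right)} = -3 + \left(K q - 2 K\right) = -3 + \left(- 2 K + K q\right) = -3 - 2 K + K q$)
$\left(-45\right) 41 Z{\left(-1,-6 \right)} = \left(-45\right) 41 \left(-3 - -12 - -6\right) = - 1845 \left(-3 + 12 + 6\right) = \left(-1845\right) 15 = -27675$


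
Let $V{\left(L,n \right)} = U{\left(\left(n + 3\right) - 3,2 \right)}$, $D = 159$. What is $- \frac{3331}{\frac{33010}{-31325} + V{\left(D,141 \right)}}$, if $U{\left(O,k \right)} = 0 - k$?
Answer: $\frac{20868715}{19132} \approx 1090.8$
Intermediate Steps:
$U{\left(O,k \right)} = - k$
$V{\left(L,n \right)} = -2$ ($V{\left(L,n \right)} = \left(-1\right) 2 = -2$)
$- \frac{3331}{\frac{33010}{-31325} + V{\left(D,141 \right)}} = - \frac{3331}{\frac{33010}{-31325} - 2} = - \frac{3331}{33010 \left(- \frac{1}{31325}\right) - 2} = - \frac{3331}{- \frac{6602}{6265} - 2} = - \frac{3331}{- \frac{19132}{6265}} = \left(-3331\right) \left(- \frac{6265}{19132}\right) = \frac{20868715}{19132}$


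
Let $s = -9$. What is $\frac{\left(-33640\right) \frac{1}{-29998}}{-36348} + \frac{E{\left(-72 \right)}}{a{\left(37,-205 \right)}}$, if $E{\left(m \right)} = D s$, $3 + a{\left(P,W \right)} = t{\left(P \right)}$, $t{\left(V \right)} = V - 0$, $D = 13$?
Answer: $- \frac{15946764791}{4634061042} \approx -3.4412$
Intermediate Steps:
$t{\left(V \right)} = V$ ($t{\left(V \right)} = V + 0 = V$)
$a{\left(P,W \right)} = -3 + P$
$E{\left(m \right)} = -117$ ($E{\left(m \right)} = 13 \left(-9\right) = -117$)
$\frac{\left(-33640\right) \frac{1}{-29998}}{-36348} + \frac{E{\left(-72 \right)}}{a{\left(37,-205 \right)}} = \frac{\left(-33640\right) \frac{1}{-29998}}{-36348} - \frac{117}{-3 + 37} = \left(-33640\right) \left(- \frac{1}{29998}\right) \left(- \frac{1}{36348}\right) - \frac{117}{34} = \frac{16820}{14999} \left(- \frac{1}{36348}\right) - \frac{117}{34} = - \frac{4205}{136295913} - \frac{117}{34} = - \frac{15946764791}{4634061042}$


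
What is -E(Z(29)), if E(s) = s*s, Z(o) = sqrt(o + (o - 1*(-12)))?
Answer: -70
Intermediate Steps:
Z(o) = sqrt(12 + 2*o) (Z(o) = sqrt(o + (o + 12)) = sqrt(o + (12 + o)) = sqrt(12 + 2*o))
E(s) = s**2
-E(Z(29)) = -(sqrt(12 + 2*29))**2 = -(sqrt(12 + 58))**2 = -(sqrt(70))**2 = -1*70 = -70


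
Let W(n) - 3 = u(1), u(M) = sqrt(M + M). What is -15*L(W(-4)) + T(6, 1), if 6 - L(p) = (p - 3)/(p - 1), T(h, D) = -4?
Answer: -109 + 15*sqrt(2) ≈ -87.787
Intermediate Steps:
u(M) = sqrt(2)*sqrt(M) (u(M) = sqrt(2*M) = sqrt(2)*sqrt(M))
W(n) = 3 + sqrt(2) (W(n) = 3 + sqrt(2)*sqrt(1) = 3 + sqrt(2)*1 = 3 + sqrt(2))
L(p) = 6 - (-3 + p)/(-1 + p) (L(p) = 6 - (p - 3)/(p - 1) = 6 - (-3 + p)/(-1 + p))
-15*L(W(-4)) + T(6, 1) = -15*(-3 + 5*(3 + sqrt(2)))/(-1 + (3 + sqrt(2))) - 4 = -15*(-3 + (15 + 5*sqrt(2)))/(2 + sqrt(2)) - 4 = -15*(12 + 5*sqrt(2))/(2 + sqrt(2)) - 4 = -4 - 15*(12 + 5*sqrt(2))/(2 + sqrt(2))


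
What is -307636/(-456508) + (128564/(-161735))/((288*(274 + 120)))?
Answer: 352862397842413/523625915226960 ≈ 0.67388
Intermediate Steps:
-307636/(-456508) + (128564/(-161735))/((288*(274 + 120))) = -307636*(-1/456508) + (128564*(-1/161735))/((288*394)) = 76909/114127 - 128564/161735/113472 = 76909/114127 - 128564/161735*1/113472 = 76909/114127 - 32141/4588098480 = 352862397842413/523625915226960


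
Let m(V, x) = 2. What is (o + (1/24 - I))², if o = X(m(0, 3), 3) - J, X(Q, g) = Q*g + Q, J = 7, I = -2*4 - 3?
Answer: 83521/576 ≈ 145.00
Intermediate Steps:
I = -11 (I = -8 - 3 = -11)
X(Q, g) = Q + Q*g
o = 1 (o = 2*(1 + 3) - 1*7 = 2*4 - 7 = 8 - 7 = 1)
(o + (1/24 - I))² = (1 + (1/24 - 1*(-11)))² = (1 + (1/24 + 11))² = (1 + 265/24)² = (289/24)² = 83521/576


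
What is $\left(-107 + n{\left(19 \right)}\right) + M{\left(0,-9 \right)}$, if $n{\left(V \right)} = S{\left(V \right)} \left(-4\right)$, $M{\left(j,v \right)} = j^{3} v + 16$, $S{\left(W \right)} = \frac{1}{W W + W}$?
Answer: $- \frac{8646}{95} \approx -91.01$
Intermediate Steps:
$S{\left(W \right)} = \frac{1}{W + W^{2}}$ ($S{\left(W \right)} = \frac{1}{W^{2} + W} = \frac{1}{W + W^{2}}$)
$M{\left(j,v \right)} = 16 + v j^{3}$ ($M{\left(j,v \right)} = v j^{3} + 16 = 16 + v j^{3}$)
$n{\left(V \right)} = - \frac{4}{V \left(1 + V\right)}$ ($n{\left(V \right)} = \frac{1}{V \left(1 + V\right)} \left(-4\right) = - \frac{4}{V \left(1 + V\right)}$)
$\left(-107 + n{\left(19 \right)}\right) + M{\left(0,-9 \right)} = \left(-107 - \frac{4}{19 \left(1 + 19\right)}\right) + \left(16 - 9 \cdot 0^{3}\right) = \left(-107 - \frac{4}{19 \cdot 20}\right) + \left(16 - 0\right) = \left(-107 - \frac{4}{19} \cdot \frac{1}{20}\right) + \left(16 + 0\right) = \left(-107 - \frac{1}{95}\right) + 16 = - \frac{10166}{95} + 16 = - \frac{8646}{95}$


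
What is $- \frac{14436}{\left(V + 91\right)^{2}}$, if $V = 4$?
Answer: $- \frac{14436}{9025} \approx -1.5996$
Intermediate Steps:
$- \frac{14436}{\left(V + 91\right)^{2}} = - \frac{14436}{\left(4 + 91\right)^{2}} = - \frac{14436}{95^{2}} = - \frac{14436}{9025}$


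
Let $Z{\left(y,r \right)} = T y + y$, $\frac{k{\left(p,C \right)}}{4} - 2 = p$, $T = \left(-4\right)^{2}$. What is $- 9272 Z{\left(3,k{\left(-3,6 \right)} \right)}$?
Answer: $-472872$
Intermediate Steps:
$T = 16$
$k{\left(p,C \right)} = 8 + 4 p$
$Z{\left(y,r \right)} = 17 y$ ($Z{\left(y,r \right)} = 16 y + y = 17 y$)
$- 9272 Z{\left(3,k{\left(-3,6 \right)} \right)} = - 9272 \cdot 17 \cdot 3 = \left(-9272\right) 51 = -472872$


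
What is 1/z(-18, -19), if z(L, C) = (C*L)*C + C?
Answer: -1/6517 ≈ -0.00015344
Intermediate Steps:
z(L, C) = C + L*C² (z(L, C) = L*C² + C = C + L*C²)
1/z(-18, -19) = 1/(-19*(1 - 19*(-18))) = 1/(-19*(1 + 342)) = 1/(-19*343) = 1/(-6517) = -1/6517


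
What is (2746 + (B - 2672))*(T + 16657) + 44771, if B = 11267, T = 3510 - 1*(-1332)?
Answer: 243864930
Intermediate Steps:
T = 4842 (T = 3510 + 1332 = 4842)
(2746 + (B - 2672))*(T + 16657) + 44771 = (2746 + (11267 - 2672))*(4842 + 16657) + 44771 = (2746 + 8595)*21499 + 44771 = 11341*21499 + 44771 = 243820159 + 44771 = 243864930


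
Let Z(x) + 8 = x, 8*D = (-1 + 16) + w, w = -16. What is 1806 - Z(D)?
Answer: 14513/8 ≈ 1814.1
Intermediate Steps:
D = -⅛ (D = ((-1 + 16) - 16)/8 = (15 - 16)/8 = (⅛)*(-1) = -⅛ ≈ -0.12500)
Z(x) = -8 + x
1806 - Z(D) = 1806 - (-8 - ⅛) = 1806 - 1*(-65/8) = 1806 + 65/8 = 14513/8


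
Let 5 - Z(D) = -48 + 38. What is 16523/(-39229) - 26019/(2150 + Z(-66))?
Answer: -1056471646/84930785 ≈ -12.439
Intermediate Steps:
Z(D) = 15 (Z(D) = 5 - (-48 + 38) = 5 - 1*(-10) = 5 + 10 = 15)
16523/(-39229) - 26019/(2150 + Z(-66)) = 16523/(-39229) - 26019/(2150 + 15) = 16523*(-1/39229) - 26019/2165 = -16523/39229 - 26019*1/2165 = -16523/39229 - 26019/2165 = -1056471646/84930785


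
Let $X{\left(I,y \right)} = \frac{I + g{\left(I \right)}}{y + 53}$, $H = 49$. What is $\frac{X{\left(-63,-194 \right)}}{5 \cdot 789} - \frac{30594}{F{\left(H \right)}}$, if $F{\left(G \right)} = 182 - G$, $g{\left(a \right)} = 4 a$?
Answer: $- \frac{378171503}{1644013} \approx -230.03$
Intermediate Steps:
$X{\left(I,y \right)} = \frac{5 I}{53 + y}$ ($X{\left(I,y \right)} = \frac{I + 4 I}{y + 53} = \frac{5 I}{53 + y}$)
$\frac{X{\left(-63,-194 \right)}}{5 \cdot 789} - \frac{30594}{F{\left(H \right)}} = \frac{5 \left(-63\right) \frac{1}{53 - 194}}{5 \cdot 789} - \frac{30594}{182 - 49} = \frac{5 \left(-63\right) \frac{1}{-141}}{3945} - \frac{30594}{182 - 49} = 5 \left(-63\right) \left(- \frac{1}{141}\right) \frac{1}{3945} - \frac{30594}{133} = \frac{105}{47} \cdot \frac{1}{3945} - \frac{30594}{133} = \frac{7}{12361} - \frac{30594}{133} = - \frac{378171503}{1644013}$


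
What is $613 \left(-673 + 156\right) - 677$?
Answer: $-317598$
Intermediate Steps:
$613 \left(-673 + 156\right) - 677 = 613 \left(-517\right) - 677 = -316921 - 677 = -317598$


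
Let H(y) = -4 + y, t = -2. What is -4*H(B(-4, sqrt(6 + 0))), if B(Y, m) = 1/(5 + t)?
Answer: 44/3 ≈ 14.667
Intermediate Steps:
B(Y, m) = 1/3 (B(Y, m) = 1/(5 - 2) = 1/3)
-4*H(B(-4, sqrt(6 + 0))) = -4*(-4 + 1/3) = -4*(-11/3) = 44/3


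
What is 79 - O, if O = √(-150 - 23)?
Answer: 79 - I*√173 ≈ 79.0 - 13.153*I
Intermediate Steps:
O = I*√173 (O = √(-173) = I*√173 ≈ 13.153*I)
79 - O = 79 - I*√173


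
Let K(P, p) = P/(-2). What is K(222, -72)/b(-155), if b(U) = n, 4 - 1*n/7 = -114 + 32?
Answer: -111/602 ≈ -0.18439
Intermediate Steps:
n = 602 (n = 28 - 7*(-114 + 32) = 28 - 7*(-82) = 28 + 574 = 602)
K(P, p) = -P/2 (K(P, p) = P*(-½) = -P/2)
b(U) = 602
K(222, -72)/b(-155) = -½*222/602 = -111*1/602 = -111/602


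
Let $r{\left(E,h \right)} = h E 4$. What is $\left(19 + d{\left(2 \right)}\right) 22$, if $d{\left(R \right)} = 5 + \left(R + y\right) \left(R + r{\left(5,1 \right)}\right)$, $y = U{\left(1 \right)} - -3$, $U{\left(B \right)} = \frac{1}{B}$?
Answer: $3432$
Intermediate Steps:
$r{\left(E,h \right)} = 4 E h$ ($r{\left(E,h \right)} = E h 4 = 4 E h$)
$y = 4$ ($y = 1^{-1} - -3 = 1 + 3 = 4$)
$d{\left(R \right)} = 5 + \left(4 + R\right) \left(20 + R\right)$ ($d{\left(R \right)} = 5 + \left(R + 4\right) \left(R + 4 \cdot 5 \cdot 1\right) = 5 + \left(4 + R\right) \left(R + 20\right) = 5 + \left(4 + R\right) \left(20 + R\right)$)
$\left(19 + d{\left(2 \right)}\right) 22 = \left(19 + \left(85 + 2^{2} + 24 \cdot 2\right)\right) 22 = \left(19 + \left(85 + 4 + 48\right)\right) 22 = \left(19 + 137\right) 22 = 156 \cdot 22 = 3432$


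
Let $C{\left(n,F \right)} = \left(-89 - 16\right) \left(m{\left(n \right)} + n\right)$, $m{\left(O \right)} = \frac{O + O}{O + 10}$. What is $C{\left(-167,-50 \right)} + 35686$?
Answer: $\frac{8320627}{157} \approx 52998.0$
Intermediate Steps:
$m{\left(O \right)} = \frac{2 O}{10 + O}$
$C{\left(n,F \right)} = - 105 n - \frac{210 n}{10 + n}$ ($C{\left(n,F \right)} = \left(-89 - 16\right) \left(\frac{2 n}{10 + n} + n\right) = - 105 \left(n + \frac{2 n}{10 + n}\right) = - 105 n - \frac{210 n}{10 + n}$)
$C{\left(-167,-50 \right)} + 35686 = 105 \left(-167\right) \frac{1}{10 - 167} \left(-12 - -167\right) + 35686 = 105 \left(-167\right) \frac{1}{-157} \left(-12 + 167\right) + 35686 = 105 \left(-167\right) \left(- \frac{1}{157}\right) 155 + 35686 = \frac{2717925}{157} + 35686 = \frac{8320627}{157}$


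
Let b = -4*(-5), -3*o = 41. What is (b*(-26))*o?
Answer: 21320/3 ≈ 7106.7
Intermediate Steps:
o = -41/3 (o = -1/3*41 = -41/3 ≈ -13.667)
b = 20
(b*(-26))*o = (20*(-26))*(-41/3) = -520*(-41/3) = 21320/3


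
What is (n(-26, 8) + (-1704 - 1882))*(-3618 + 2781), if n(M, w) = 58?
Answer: 2952936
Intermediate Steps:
(n(-26, 8) + (-1704 - 1882))*(-3618 + 2781) = (58 + (-1704 - 1882))*(-3618 + 2781) = (58 - 3586)*(-837) = -3528*(-837) = 2952936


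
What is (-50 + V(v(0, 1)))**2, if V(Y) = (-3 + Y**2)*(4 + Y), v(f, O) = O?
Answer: 3600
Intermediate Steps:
(-50 + V(v(0, 1)))**2 = (-50 + (-12 + 1**3 - 3*1 + 4*1**2))**2 = (-50 + (-12 + 1 - 3 + 4*1))**2 = (-50 + (-12 + 1 - 3 + 4))**2 = (-50 - 10)**2 = (-60)**2 = 3600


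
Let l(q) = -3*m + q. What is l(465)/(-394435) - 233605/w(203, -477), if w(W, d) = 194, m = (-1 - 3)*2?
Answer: -92142083041/76520390 ≈ -1204.2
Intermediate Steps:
m = -8 (m = -4*2 = -8)
l(q) = 24 + q (l(q) = -3*(-8) + q = 24 + q)
l(465)/(-394435) - 233605/w(203, -477) = (24 + 465)/(-394435) - 233605/194 = 489*(-1/394435) - 233605*1/194 = -489/394435 - 233605/194 = -92142083041/76520390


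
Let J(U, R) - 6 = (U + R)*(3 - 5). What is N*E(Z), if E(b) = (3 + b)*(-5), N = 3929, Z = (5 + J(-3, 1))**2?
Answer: -4479060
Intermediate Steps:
J(U, R) = 6 - 2*R - 2*U (J(U, R) = 6 + (U + R)*(3 - 5) = 6 + (R + U)*(-2) = 6 + (-2*R - 2*U) = 6 - 2*R - 2*U)
Z = 225 (Z = (5 + (6 - 2*1 - 2*(-3)))**2 = (5 + (6 - 2 + 6))**2 = (5 + 10)**2 = 15**2 = 225)
E(b) = -15 - 5*b
N*E(Z) = 3929*(-15 - 5*225) = 3929*(-15 - 1125) = 3929*(-1140) = -4479060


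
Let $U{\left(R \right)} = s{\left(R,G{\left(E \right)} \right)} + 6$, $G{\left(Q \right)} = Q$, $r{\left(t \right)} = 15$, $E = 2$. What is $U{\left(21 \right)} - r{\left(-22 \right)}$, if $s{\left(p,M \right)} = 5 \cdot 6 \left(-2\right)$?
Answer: $-69$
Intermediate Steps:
$s{\left(p,M \right)} = -60$ ($s{\left(p,M \right)} = 30 \left(-2\right) = -60$)
$U{\left(R \right)} = -54$ ($U{\left(R \right)} = -60 + 6 = -54$)
$U{\left(21 \right)} - r{\left(-22 \right)} = -54 - 15 = -69$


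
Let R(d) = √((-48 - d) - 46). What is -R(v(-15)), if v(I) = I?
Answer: -I*√79 ≈ -8.8882*I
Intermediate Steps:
R(d) = √(-94 - d)
-R(v(-15)) = -√(-94 - 1*(-15)) = -√(-94 + 15) = -√(-79) = -I*√79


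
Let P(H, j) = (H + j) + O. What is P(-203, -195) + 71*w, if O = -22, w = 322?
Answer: 22442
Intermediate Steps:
P(H, j) = -22 + H + j (P(H, j) = (H + j) - 22 = -22 + H + j)
P(-203, -195) + 71*w = (-22 - 203 - 195) + 71*322 = -420 + 22862 = 22442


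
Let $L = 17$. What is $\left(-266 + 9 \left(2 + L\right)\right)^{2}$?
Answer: $9025$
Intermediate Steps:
$\left(-266 + 9 \left(2 + L\right)\right)^{2} = \left(-266 + 9 \left(2 + 17\right)\right)^{2} = \left(-266 + 9 \cdot 19\right)^{2} = \left(-266 + 171\right)^{2} = \left(-95\right)^{2} = 9025$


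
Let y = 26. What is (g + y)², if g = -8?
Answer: 324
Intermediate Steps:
(g + y)² = (-8 + 26)² = 18² = 324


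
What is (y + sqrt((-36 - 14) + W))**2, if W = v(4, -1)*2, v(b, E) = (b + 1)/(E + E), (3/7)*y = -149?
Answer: 1087354/9 - 2086*I*sqrt(55)/3 ≈ 1.2082e+5 - 5156.7*I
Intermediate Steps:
y = -1043/3 (y = (7/3)*(-149) = -1043/3 ≈ -347.67)
v(b, E) = (1 + b)/(2*E) (v(b, E) = (1 + b)/((2*E)) = (1 + b)*(1/(2*E)) = (1 + b)/(2*E))
W = -5 (W = ((1/2)*(1 + 4)/(-1))*2 = ((1/2)*(-1)*5)*2 = -5/2*2 = -5)
(y + sqrt((-36 - 14) + W))**2 = (-1043/3 + sqrt((-36 - 14) - 5))**2 = (-1043/3 + sqrt(-50 - 5))**2 = (-1043/3 + sqrt(-55))**2 = (-1043/3 + I*sqrt(55))**2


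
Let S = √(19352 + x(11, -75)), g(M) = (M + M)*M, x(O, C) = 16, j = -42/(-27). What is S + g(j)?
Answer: 392/81 + 6*√538 ≈ 144.01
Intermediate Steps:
j = 14/9 (j = -42*(-1/27) = 14/9 ≈ 1.5556)
g(M) = 2*M² (g(M) = (2*M)*M = 2*M²)
S = 6*√538 (S = √(19352 + 16) = √19368 = 6*√538 ≈ 139.17)
S + g(j) = 6*√538 + 2*(14/9)² = 6*√538 + 2*(196/81) = 6*√538 + 392/81 = 392/81 + 6*√538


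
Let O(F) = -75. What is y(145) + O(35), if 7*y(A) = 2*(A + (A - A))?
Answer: -235/7 ≈ -33.571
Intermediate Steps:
y(A) = 2*A/7 (y(A) = (2*(A + (A - A)))/7 = (2*(A + 0))/7 = (2*A)/7 = 2*A/7)
y(145) + O(35) = (2/7)*145 - 75 = 290/7 - 75 = -235/7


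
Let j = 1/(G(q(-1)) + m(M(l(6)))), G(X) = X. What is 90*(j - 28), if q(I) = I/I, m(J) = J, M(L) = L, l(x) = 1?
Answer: -2475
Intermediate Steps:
q(I) = 1
j = 1/2 (j = 1/(1 + 1) = 1/2 ≈ 0.50000)
90*(j - 28) = 90*(1/2 - 28) = 90*(-55/2) = -2475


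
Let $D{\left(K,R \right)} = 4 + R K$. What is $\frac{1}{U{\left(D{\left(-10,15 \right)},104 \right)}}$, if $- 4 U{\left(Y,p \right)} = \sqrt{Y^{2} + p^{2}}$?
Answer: $- \frac{2 \sqrt{8033}}{8033} \approx -0.022315$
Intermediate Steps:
$D{\left(K,R \right)} = 4 + K R$
$U{\left(Y,p \right)} = - \frac{\sqrt{Y^{2} + p^{2}}}{4}$
$\frac{1}{U{\left(D{\left(-10,15 \right)},104 \right)}} = \frac{1}{\left(- \frac{1}{4}\right) \sqrt{\left(4 - 150\right)^{2} + 104^{2}}} = \frac{1}{\left(- \frac{1}{4}\right) \sqrt{\left(4 - 150\right)^{2} + 10816}} = \frac{1}{\left(- \frac{1}{4}\right) \sqrt{\left(-146\right)^{2} + 10816}} = \frac{1}{\left(- \frac{1}{4}\right) \sqrt{21316 + 10816}} = \frac{1}{\left(- \frac{1}{4}\right) \sqrt{32132}} = \frac{1}{\left(- \frac{1}{4}\right) 2 \sqrt{8033}} = \frac{1}{\left(- \frac{1}{2}\right) \sqrt{8033}} = - \frac{2 \sqrt{8033}}{8033}$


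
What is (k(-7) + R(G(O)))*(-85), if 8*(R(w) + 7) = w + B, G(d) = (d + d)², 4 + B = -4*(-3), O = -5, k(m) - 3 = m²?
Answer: -9945/2 ≈ -4972.5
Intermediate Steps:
k(m) = 3 + m²
B = 8 (B = -4 - 4*(-3) = -4 + 12 = 8)
G(d) = 4*d² (G(d) = (2*d)² = 4*d²)
R(w) = -6 + w/8 (R(w) = -7 + (w + 8)/8 = -7 + (8 + w)/8 = -7 + (1 + w/8) = -6 + w/8)
(k(-7) + R(G(O)))*(-85) = ((3 + (-7)²) + (-6 + (4*(-5)²)/8))*(-85) = ((3 + 49) + (-6 + (4*25)/8))*(-85) = (52 + (-6 + (⅛)*100))*(-85) = (52 + (-6 + 25/2))*(-85) = (52 + 13/2)*(-85) = (117/2)*(-85) = -9945/2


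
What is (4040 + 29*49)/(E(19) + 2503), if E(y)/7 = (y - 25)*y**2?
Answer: -5461/12659 ≈ -0.43139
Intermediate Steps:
E(y) = 7*y**2*(-25 + y) (E(y) = 7*((y - 25)*y**2) = 7*((-25 + y)*y**2) = 7*(y**2*(-25 + y)) = 7*y**2*(-25 + y))
(4040 + 29*49)/(E(19) + 2503) = (4040 + 29*49)/(7*19**2*(-25 + 19) + 2503) = (4040 + 1421)/(7*361*(-6) + 2503) = 5461/(-15162 + 2503) = 5461/(-12659) = 5461*(-1/12659) = -5461/12659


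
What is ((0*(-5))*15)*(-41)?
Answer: 0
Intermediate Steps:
((0*(-5))*15)*(-41) = (0*15)*(-41) = 0*(-41) = 0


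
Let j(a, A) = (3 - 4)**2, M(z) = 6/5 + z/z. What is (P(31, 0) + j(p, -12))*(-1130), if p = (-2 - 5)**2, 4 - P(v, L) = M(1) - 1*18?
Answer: -23504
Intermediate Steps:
M(z) = 11/5 (M(z) = 6*(1/5) + 1 = 6/5 + 1 = 11/5)
P(v, L) = 99/5 (P(v, L) = 4 - (11/5 - 1*18) = 4 - (11/5 - 18) = 4 - 1*(-79/5) = 4 + 79/5 = 99/5)
p = 49 (p = (-7)**2 = 49)
j(a, A) = 1 (j(a, A) = (-1)**2 = 1)
(P(31, 0) + j(p, -12))*(-1130) = (99/5 + 1)*(-1130) = (104/5)*(-1130) = -23504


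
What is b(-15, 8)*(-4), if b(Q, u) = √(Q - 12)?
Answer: -12*I*√3 ≈ -20.785*I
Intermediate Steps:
b(Q, u) = √(-12 + Q)
b(-15, 8)*(-4) = √(-12 - 15)*(-4) = √(-27)*(-4) = (3*I*√3)*(-4) = -12*I*√3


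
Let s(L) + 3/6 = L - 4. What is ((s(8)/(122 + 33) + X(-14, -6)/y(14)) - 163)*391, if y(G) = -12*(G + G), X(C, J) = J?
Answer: -553065199/8680 ≈ -63717.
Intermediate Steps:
s(L) = -9/2 + L (s(L) = -½ + (L - 4) = -½ + (-4 + L) = -9/2 + L)
y(G) = -24*G
((s(8)/(122 + 33) + X(-14, -6)/y(14)) - 163)*391 = (((-9/2 + 8)/(122 + 33) - 6/((-24*14))) - 163)*391 = (((7/2)/155 - 6/(-336)) - 163)*391 = (((7/2)*(1/155) - 6*(-1/336)) - 163)*391 = ((7/310 + 1/56) - 163)*391 = (351/8680 - 163)*391 = -1414489/8680*391 = -553065199/8680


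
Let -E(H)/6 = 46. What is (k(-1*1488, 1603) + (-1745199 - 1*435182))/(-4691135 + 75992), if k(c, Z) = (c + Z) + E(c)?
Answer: 167734/355011 ≈ 0.47248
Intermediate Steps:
E(H) = -276 (E(H) = -6*46 = -276)
k(c, Z) = -276 + Z + c (k(c, Z) = (c + Z) - 276 = (Z + c) - 276 = -276 + Z + c)
(k(-1*1488, 1603) + (-1745199 - 1*435182))/(-4691135 + 75992) = ((-276 + 1603 - 1*1488) + (-1745199 - 1*435182))/(-4691135 + 75992) = ((-276 + 1603 - 1488) + (-1745199 - 435182))/(-4615143) = (-161 - 2180381)*(-1/4615143) = -2180542*(-1/4615143) = 167734/355011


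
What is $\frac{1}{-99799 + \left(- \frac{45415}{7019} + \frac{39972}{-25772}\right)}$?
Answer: $- \frac{45223417}{4513614542895} \approx -1.0019 \cdot 10^{-5}$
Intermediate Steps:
$\frac{1}{-99799 + \left(- \frac{45415}{7019} + \frac{39972}{-25772}\right)} = \frac{1}{-99799 + \left(\left(-45415\right) \frac{1}{7019} + 39972 \left(- \frac{1}{25772}\right)\right)} = \frac{1}{-99799 - \frac{362749712}{45223417}} = \frac{1}{- \frac{4513614542895}{45223417}} = - \frac{45223417}{4513614542895}$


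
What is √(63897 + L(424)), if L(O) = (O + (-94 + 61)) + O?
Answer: 2*√16178 ≈ 254.39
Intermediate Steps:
L(O) = -33 + 2*O (L(O) = (O - 33) + O = (-33 + O) + O = -33 + 2*O)
√(63897 + L(424)) = √(63897 + (-33 + 2*424)) = √(63897 + (-33 + 848)) = √(63897 + 815) = √64712 = 2*√16178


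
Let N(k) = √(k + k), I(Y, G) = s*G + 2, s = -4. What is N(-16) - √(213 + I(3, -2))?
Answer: -√223 + 4*I*√2 ≈ -14.933 + 5.6569*I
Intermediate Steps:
I(Y, G) = 2 - 4*G (I(Y, G) = -4*G + 2 = 2 - 4*G)
N(k) = √2*√k (N(k) = √(2*k) = √2*√k)
N(-16) - √(213 + I(3, -2)) = √2*√(-16) - √(213 + (2 - 4*(-2))) = √2*(4*I) - √(213 + (2 + 8)) = 4*I*√2 - √(213 + 10) = 4*I*√2 - √223 = -√223 + 4*I*√2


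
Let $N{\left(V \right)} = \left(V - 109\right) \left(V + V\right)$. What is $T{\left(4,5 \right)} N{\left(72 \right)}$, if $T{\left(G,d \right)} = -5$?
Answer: $26640$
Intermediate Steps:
$N{\left(V \right)} = 2 V \left(-109 + V\right)$ ($N{\left(V \right)} = \left(-109 + V\right) 2 V = 2 V \left(-109 + V\right)$)
$T{\left(4,5 \right)} N{\left(72 \right)} = - 5 \cdot 2 \cdot 72 \left(-109 + 72\right) = - 5 \cdot 2 \cdot 72 \left(-37\right) = \left(-5\right) \left(-5328\right) = 26640$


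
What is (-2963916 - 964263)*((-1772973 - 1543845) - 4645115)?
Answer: 31275898010007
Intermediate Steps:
(-2963916 - 964263)*((-1772973 - 1543845) - 4645115) = -3928179*(-3316818 - 4645115) = -3928179*(-7961933) = 31275898010007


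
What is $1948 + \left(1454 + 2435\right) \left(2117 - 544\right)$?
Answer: $6119345$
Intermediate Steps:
$1948 + \left(1454 + 2435\right) \left(2117 - 544\right) = 1948 + 3889 \cdot 1573 = 1948 + 6117397 = 6119345$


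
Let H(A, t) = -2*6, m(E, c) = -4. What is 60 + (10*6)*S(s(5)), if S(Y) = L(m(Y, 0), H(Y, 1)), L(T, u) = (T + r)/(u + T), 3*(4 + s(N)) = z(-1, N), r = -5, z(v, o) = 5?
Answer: 375/4 ≈ 93.750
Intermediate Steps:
s(N) = -7/3 (s(N) = -4 + (⅓)*5 = -4 + 5/3 = -7/3)
H(A, t) = -12
L(T, u) = (-5 + T)/(T + u) (L(T, u) = (T - 5)/(u + T) = (-5 + T)/(T + u))
S(Y) = 9/16 (S(Y) = (-5 - 4)/(-4 - 12) = -9/(-16) = -1/16*(-9) = 9/16)
60 + (10*6)*S(s(5)) = 60 + (10*6)*(9/16) = 60 + 60*(9/16) = 60 + 135/4 = 375/4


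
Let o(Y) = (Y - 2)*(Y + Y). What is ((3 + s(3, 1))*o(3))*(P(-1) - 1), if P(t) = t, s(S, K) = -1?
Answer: -24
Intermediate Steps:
o(Y) = 2*Y*(-2 + Y) (o(Y) = (-2 + Y)*(2*Y) = 2*Y*(-2 + Y))
((3 + s(3, 1))*o(3))*(P(-1) - 1) = ((3 - 1)*(2*3*(-2 + 3)))*(-1 - 1) = (2*(2*3*1))*(-2) = (2*6)*(-2) = 12*(-2) = -24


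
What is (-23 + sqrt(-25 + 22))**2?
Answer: (23 - I*sqrt(3))**2 ≈ 526.0 - 79.674*I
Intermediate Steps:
(-23 + sqrt(-25 + 22))**2 = (-23 + sqrt(-3))**2 = (-23 + I*sqrt(3))**2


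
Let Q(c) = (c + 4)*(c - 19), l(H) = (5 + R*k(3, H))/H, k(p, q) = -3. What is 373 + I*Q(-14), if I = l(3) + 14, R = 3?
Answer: 4553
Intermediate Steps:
l(H) = -4/H (l(H) = (5 + 3*(-3))/H = (5 - 9)/H = -4/H)
Q(c) = (-19 + c)*(4 + c) (Q(c) = (4 + c)*(-19 + c) = (-19 + c)*(4 + c))
I = 38/3 (I = -4/3 + 14 = 38/3 ≈ 12.667)
373 + I*Q(-14) = 373 + 38*(-76 + (-14)² - 15*(-14))/3 = 373 + 38*(-76 + 196 + 210)/3 = 373 + (38/3)*330 = 373 + 4180 = 4553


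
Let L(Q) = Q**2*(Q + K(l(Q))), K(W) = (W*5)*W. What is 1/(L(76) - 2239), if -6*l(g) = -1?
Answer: 9/3937853 ≈ 2.2855e-6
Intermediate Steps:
l(g) = 1/6 (l(g) = -1/6*(-1) = 1/6)
K(W) = 5*W**2 (K(W) = (5*W)*W = 5*W**2)
L(Q) = Q**2*(5/36 + Q) (L(Q) = Q**2*(Q + 5*(1/6)**2) = Q**2*(Q + 5*(1/36)) = Q**2*(Q + 5/36) = Q**2*(5/36 + Q))
1/(L(76) - 2239) = 1/(76**2*(5/36 + 76) - 2239) = 1/(5776*(2741/36) - 2239) = 1/(3958004/9 - 2239) = 1/(3937853/9) = 9/3937853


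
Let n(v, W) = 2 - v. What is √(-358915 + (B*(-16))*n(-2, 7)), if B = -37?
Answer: I*√356547 ≈ 597.12*I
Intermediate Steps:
√(-358915 + (B*(-16))*n(-2, 7)) = √(-358915 + (-37*(-16))*(2 - 1*(-2))) = √(-358915 + 592*(2 + 2)) = √(-358915 + 592*4) = √(-358915 + 2368) = √(-356547) = I*√356547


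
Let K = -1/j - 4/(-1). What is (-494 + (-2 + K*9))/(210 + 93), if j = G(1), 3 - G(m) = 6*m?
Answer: -457/303 ≈ -1.5083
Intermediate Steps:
G(m) = 3 - 6*m
j = -3 (j = 3 - 6*1 = 3 - 6 = -3)
K = 13/3 (K = -1/(-3) - 4/(-1) = -1*(-⅓) - 4*(-1) = ⅓ + 4 = 13/3 ≈ 4.3333)
(-494 + (-2 + K*9))/(210 + 93) = (-494 + (-2 + (13/3)*9))/(210 + 93) = (-494 + (-2 + 39))/303 = (-494 + 37)/303 = (1/303)*(-457) = -457/303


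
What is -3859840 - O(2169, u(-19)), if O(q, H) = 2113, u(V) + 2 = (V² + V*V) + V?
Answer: -3861953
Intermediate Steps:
u(V) = -2 + V + 2*V² (u(V) = -2 + ((V² + V*V) + V) = -2 + ((V² + V²) + V) = -2 + (2*V² + V) = -2 + (V + 2*V²) = -2 + V + 2*V²)
-3859840 - O(2169, u(-19)) = -3859840 - 1*2113 = -3859840 - 2113 = -3861953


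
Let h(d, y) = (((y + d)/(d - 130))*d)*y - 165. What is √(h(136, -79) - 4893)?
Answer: I*√107126 ≈ 327.3*I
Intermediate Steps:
h(d, y) = -165 + d*y*(d + y)/(-130 + d) (h(d, y) = (((d + y)/(-130 + d))*d)*y - 165 = (d*(d + y)/(-130 + d))*y - 165 = d*y*(d + y)/(-130 + d) - 165 = -165 + d*y*(d + y)/(-130 + d))
√(h(136, -79) - 4893) = √((21450 - 165*136 + 136*(-79)² - 79*136²)/(-130 + 136) - 4893) = √((21450 - 22440 + 136*6241 - 79*18496)/6 - 4893) = √((21450 - 22440 + 848776 - 1461184)/6 - 4893) = √((⅙)*(-613398) - 4893) = √(-102233 - 4893) = √(-107126) = I*√107126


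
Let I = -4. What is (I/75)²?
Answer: 16/5625 ≈ 0.0028444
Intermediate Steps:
(I/75)² = (-4/75)² = 16/5625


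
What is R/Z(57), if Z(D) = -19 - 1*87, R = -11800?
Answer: 5900/53 ≈ 111.32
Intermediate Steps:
Z(D) = -106 (Z(D) = -19 - 87 = -106)
R/Z(57) = -11800/(-106) = -11800*(-1/106) = 5900/53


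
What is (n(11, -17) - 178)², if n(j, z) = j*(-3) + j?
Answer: 40000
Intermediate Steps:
n(j, z) = -2*j (n(j, z) = -3*j + j = -2*j)
(n(11, -17) - 178)² = (-2*11 - 178)² = (-22 - 178)² = (-200)² = 40000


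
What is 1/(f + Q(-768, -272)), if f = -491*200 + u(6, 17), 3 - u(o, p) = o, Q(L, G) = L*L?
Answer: 1/491621 ≈ 2.0341e-6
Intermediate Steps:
Q(L, G) = L²
u(o, p) = 3 - o
f = -98203 (f = -491*200 + (3 - 1*6) = -98200 + (3 - 6) = -98200 - 3 = -98203)
1/(f + Q(-768, -272)) = 1/(-98203 + (-768)²) = 1/(-98203 + 589824) = 1/491621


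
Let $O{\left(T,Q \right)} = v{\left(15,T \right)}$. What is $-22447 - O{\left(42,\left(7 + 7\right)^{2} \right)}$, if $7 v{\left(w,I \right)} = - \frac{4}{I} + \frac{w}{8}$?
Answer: $- \frac{26397971}{1176} \approx -22447.0$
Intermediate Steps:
$v{\left(w,I \right)} = - \frac{4}{7 I} + \frac{w}{56}$ ($v{\left(w,I \right)} = \frac{- \frac{4}{I} + \frac{w}{8}}{7} = - \frac{4}{7 I} + \frac{w}{56}$)
$O{\left(T,Q \right)} = \frac{-32 + 15 T}{56 T}$ ($O{\left(T,Q \right)} = \frac{-32 + T 15}{56 T} = \frac{-32 + 15 T}{56 T}$)
$-22447 - O{\left(42,\left(7 + 7\right)^{2} \right)} = -22447 - \frac{-32 + 15 \cdot 42}{56 \cdot 42} = -22447 - \frac{1}{56} \cdot \frac{1}{42} \left(-32 + 630\right) = -22447 - \frac{1}{56} \cdot \frac{1}{42} \cdot 598 = -22447 - \frac{299}{1176} = - \frac{26397971}{1176}$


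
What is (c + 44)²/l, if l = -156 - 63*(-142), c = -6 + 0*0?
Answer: 722/4395 ≈ 0.16428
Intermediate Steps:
c = -6 (c = -6 + 0 = -6)
l = 8790 (l = -156 + 8946 = 8790)
(c + 44)²/l = (-6 + 44)²/8790 = 38²*(1/8790) = 1444*(1/8790) = 722/4395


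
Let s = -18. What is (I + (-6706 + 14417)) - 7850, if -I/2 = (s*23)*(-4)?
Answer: -3451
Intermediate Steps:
I = -3312 (I = -2*(-18*23)*(-4) = -(-828)*(-4) = -2*1656 = -3312)
(I + (-6706 + 14417)) - 7850 = (-3312 + (-6706 + 14417)) - 7850 = (-3312 + 7711) - 7850 = 4399 - 7850 = -3451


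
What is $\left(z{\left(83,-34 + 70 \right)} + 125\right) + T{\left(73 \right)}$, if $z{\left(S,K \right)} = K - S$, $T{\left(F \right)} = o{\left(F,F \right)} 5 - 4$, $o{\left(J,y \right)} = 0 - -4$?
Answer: $94$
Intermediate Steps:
$o{\left(J,y \right)} = 4$ ($o{\left(J,y \right)} = 0 + 4 = 4$)
$T{\left(F \right)} = 16$ ($T{\left(F \right)} = 4 \cdot 5 - 4 = 20 - 4 = 16$)
$\left(z{\left(83,-34 + 70 \right)} + 125\right) + T{\left(73 \right)} = \left(\left(\left(-34 + 70\right) - 83\right) + 125\right) + 16 = \left(\left(36 - 83\right) + 125\right) + 16 = \left(-47 + 125\right) + 16 = 78 + 16 = 94$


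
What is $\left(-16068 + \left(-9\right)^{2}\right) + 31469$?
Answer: $15482$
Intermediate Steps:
$\left(-16068 + \left(-9\right)^{2}\right) + 31469 = \left(-16068 + 81\right) + 31469 = -15987 + 31469 = 15482$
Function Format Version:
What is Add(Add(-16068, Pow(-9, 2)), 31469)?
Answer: 15482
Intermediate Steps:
Add(Add(-16068, Pow(-9, 2)), 31469) = Add(Add(-16068, 81), 31469) = Add(-15987, 31469) = 15482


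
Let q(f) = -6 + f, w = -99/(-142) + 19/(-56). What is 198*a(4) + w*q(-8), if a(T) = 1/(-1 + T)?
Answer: 17321/284 ≈ 60.989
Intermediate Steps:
w = 1423/3976 (w = -99*(-1/142) + 19*(-1/56) = 99/142 - 19/56 = 1423/3976 ≈ 0.35790)
198*a(4) + w*q(-8) = 198/(-1 + 4) + 1423*(-6 - 8)/3976 = 198/3 + (1423/3976)*(-14) = 198*(⅓) - 1423/284 = 66 - 1423/284 = 17321/284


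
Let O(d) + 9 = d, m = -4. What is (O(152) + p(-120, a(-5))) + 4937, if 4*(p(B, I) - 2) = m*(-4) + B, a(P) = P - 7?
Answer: 5056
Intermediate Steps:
a(P) = -7 + P
O(d) = -9 + d
p(B, I) = 6 + B/4 (p(B, I) = 2 + (-4*(-4) + B)/4 = 2 + (16 + B)/4 = 2 + (4 + B/4) = 6 + B/4)
(O(152) + p(-120, a(-5))) + 4937 = ((-9 + 152) + (6 + (¼)*(-120))) + 4937 = (143 + (6 - 30)) + 4937 = (143 - 24) + 4937 = 119 + 4937 = 5056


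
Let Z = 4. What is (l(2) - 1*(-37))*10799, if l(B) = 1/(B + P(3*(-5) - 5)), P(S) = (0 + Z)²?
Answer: 7202933/18 ≈ 4.0016e+5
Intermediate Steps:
P(S) = 16 (P(S) = (0 + 4)² = 4² = 16)
l(B) = 1/(16 + B) (l(B) = 1/(B + 16) = 1/(16 + B))
(l(2) - 1*(-37))*10799 = (1/(16 + 2) - 1*(-37))*10799 = (1/18 + 37)*10799 = (667/18)*10799 = 7202933/18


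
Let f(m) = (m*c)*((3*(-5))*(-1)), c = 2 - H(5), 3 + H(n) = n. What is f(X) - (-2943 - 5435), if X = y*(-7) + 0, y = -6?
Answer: 8378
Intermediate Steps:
H(n) = -3 + n
X = 42 (X = -6*(-7) + 0 = 42 + 0 = 42)
c = 0 (c = 2 - (-3 + 5) = 2 - 1*2 = 2 - 2 = 0)
f(m) = 0 (f(m) = (m*0)*((3*(-5))*(-1)) = 0*(-15*(-1)) = 0*15 = 0)
f(X) - (-2943 - 5435) = 0 - (-2943 - 5435) = 0 - 1*(-8378) = 0 + 8378 = 8378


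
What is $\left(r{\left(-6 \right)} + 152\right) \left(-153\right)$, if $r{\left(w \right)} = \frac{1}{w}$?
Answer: $- \frac{46461}{2} \approx -23231.0$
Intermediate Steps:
$\left(r{\left(-6 \right)} + 152\right) \left(-153\right) = \left(\frac{1}{-6} + 152\right) \left(-153\right) = \left(- \frac{1}{6} + 152\right) \left(-153\right) = \frac{911}{6} \left(-153\right) = - \frac{46461}{2}$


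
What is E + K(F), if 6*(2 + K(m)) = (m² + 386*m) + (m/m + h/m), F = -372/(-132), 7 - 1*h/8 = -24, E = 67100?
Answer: 24428252/363 ≈ 67296.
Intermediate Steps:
h = 248 (h = 56 - 8*(-24) = 56 + 192 = 248)
F = 31/11 (F = -372*(-1/132) = 31/11 ≈ 2.8182)
K(m) = -11/6 + m²/6 + 124/(3*m) + 193*m/3 (K(m) = -2 + ((m² + 386*m) + (m/m + 248/m))/6 = -2 + ((m² + 386*m) + (1 + 248/m))/6 = -2 + (1 + m² + 248/m + 386*m)/6 = -2 + (⅙ + m²/6 + 124/(3*m) + 193*m/3) = -11/6 + m²/6 + 124/(3*m) + 193*m/3)
E + K(F) = 67100 + (248 + 31*(-11 + (31/11)² + 386*(31/11))/11)/(6*(31/11)) = 67100 + (⅙)*(11/31)*(248 + 31*(-11 + 961/121 + 11966/11)/11) = 67100 + (⅙)*(11/31)*(248 + (31/11)*(131256/121)) = 67100 + (⅙)*(11/31)*(248 + 4068936/1331) = 67100 + (⅙)*(11/31)*(4399024/1331) = 67100 + 70952/363 = 24428252/363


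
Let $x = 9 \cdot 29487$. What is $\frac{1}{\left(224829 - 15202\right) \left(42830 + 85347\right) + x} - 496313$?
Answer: $- \frac{13335744372290305}{26869625362} \approx -4.9631 \cdot 10^{5}$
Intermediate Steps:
$x = 265383$
$\frac{1}{\left(224829 - 15202\right) \left(42830 + 85347\right) + x} - 496313 = \frac{1}{\left(224829 - 15202\right) \left(42830 + 85347\right) + 265383} - 496313 = \frac{1}{209627 \cdot 128177 + 265383} - 496313 = \frac{1}{26869359979 + 265383} - 496313 = \frac{1}{26869625362} - 496313 = - \frac{13335744372290305}{26869625362}$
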